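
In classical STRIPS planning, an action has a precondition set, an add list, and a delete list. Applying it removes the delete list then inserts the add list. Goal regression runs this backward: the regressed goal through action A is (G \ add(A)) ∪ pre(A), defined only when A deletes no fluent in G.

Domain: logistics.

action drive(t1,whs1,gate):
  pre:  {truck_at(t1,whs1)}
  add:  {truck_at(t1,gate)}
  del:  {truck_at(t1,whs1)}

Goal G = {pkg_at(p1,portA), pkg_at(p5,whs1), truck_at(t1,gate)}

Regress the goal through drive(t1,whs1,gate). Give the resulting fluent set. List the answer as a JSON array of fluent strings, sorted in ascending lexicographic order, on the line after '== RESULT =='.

Compute (G \ add) ∪ pre:
  G ∩ del = {}  (empty — regression defined)
  G \ add = {pkg_at(p1,portA), pkg_at(p5,whs1), truck_at(t1,gate)} \ {truck_at(t1,gate)} = {pkg_at(p1,portA), pkg_at(p5,whs1)}
  ∪ pre   = {pkg_at(p1,portA), pkg_at(p5,whs1)} ∪ {truck_at(t1,whs1)}
          = {pkg_at(p1,portA), pkg_at(p5,whs1), truck_at(t1,whs1)}

== RESULT ==
["pkg_at(p1,portA)", "pkg_at(p5,whs1)", "truck_at(t1,whs1)"]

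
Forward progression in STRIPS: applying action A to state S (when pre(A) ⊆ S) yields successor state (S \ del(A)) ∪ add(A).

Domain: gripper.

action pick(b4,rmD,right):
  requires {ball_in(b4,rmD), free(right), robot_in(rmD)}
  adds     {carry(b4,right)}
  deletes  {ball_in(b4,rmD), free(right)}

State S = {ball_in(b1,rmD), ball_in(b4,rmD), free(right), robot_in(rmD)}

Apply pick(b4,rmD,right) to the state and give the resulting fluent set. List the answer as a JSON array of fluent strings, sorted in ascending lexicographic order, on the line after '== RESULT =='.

Progress:
  pre ⊆ S: {ball_in(b4,rmD), free(right), robot_in(rmD)} ⊆ S  — applicable
  S \ del = {ball_in(b1,rmD), robot_in(rmD)}
  ∪ add   = {ball_in(b1,rmD), carry(b4,right), robot_in(rmD)}

== RESULT ==
["ball_in(b1,rmD)", "carry(b4,right)", "robot_in(rmD)"]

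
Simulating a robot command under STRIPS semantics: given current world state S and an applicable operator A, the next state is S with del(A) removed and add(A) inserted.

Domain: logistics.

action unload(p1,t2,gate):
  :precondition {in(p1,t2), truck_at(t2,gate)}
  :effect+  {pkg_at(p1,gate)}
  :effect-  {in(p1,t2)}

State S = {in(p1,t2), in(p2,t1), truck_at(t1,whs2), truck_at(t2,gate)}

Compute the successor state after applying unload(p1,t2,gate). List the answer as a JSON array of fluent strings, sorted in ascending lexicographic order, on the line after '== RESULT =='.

Compute (S \ del) ∪ add:
  pre ⊆ S: {in(p1,t2), truck_at(t2,gate)} ⊆ S  — applicable
  S \ del = {in(p2,t1), truck_at(t1,whs2), truck_at(t2,gate)}
  ∪ add   = {in(p2,t1), pkg_at(p1,gate), truck_at(t1,whs2), truck_at(t2,gate)}

== RESULT ==
["in(p2,t1)", "pkg_at(p1,gate)", "truck_at(t1,whs2)", "truck_at(t2,gate)"]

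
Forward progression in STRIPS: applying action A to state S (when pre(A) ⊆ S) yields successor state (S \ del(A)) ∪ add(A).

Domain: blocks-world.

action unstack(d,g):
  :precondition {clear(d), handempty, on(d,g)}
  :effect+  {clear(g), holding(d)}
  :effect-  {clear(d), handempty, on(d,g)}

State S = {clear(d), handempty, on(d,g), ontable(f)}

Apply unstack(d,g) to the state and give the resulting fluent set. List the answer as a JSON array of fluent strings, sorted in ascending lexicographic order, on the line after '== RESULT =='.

Compute (S \ del) ∪ add:
  pre ⊆ S: {clear(d), handempty, on(d,g)} ⊆ S  — applicable
  S \ del = {ontable(f)}
  ∪ add   = {clear(g), holding(d), ontable(f)}

== RESULT ==
["clear(g)", "holding(d)", "ontable(f)"]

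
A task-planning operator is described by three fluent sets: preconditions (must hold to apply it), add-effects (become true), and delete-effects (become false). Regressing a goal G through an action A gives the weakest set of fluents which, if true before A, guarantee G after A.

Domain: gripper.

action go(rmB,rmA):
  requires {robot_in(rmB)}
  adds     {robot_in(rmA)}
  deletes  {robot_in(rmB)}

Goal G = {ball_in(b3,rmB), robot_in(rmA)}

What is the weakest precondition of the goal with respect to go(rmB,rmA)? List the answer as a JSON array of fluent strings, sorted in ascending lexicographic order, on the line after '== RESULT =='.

Regress:
  G ∩ del = {}  (empty — regression defined)
  G \ add = {ball_in(b3,rmB), robot_in(rmA)} \ {robot_in(rmA)} = {ball_in(b3,rmB)}
  ∪ pre   = {ball_in(b3,rmB)} ∪ {robot_in(rmB)}
          = {ball_in(b3,rmB), robot_in(rmB)}

== RESULT ==
["ball_in(b3,rmB)", "robot_in(rmB)"]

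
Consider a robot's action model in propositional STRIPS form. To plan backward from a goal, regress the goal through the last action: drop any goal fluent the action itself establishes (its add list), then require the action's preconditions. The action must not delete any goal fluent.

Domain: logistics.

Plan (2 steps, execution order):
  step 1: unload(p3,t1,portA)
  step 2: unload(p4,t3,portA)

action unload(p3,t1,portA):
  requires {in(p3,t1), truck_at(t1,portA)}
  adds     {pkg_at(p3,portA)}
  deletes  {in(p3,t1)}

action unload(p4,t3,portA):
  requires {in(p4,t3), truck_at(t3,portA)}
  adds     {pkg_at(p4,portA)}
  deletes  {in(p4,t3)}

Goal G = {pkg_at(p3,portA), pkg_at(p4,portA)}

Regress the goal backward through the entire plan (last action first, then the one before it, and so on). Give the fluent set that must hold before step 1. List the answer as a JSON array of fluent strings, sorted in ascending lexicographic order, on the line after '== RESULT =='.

Work backward from the goal:
  through step 2 (unload(p4,t3,portA)): drop {pkg_at(p4,portA)}, keep {pkg_at(p3,portA)}, require {in(p4,t3), truck_at(t3,portA)}
    → {in(p4,t3), pkg_at(p3,portA), truck_at(t3,portA)}
  through step 1 (unload(p3,t1,portA)): drop {pkg_at(p3,portA)}, keep {in(p4,t3), truck_at(t3,portA)}, require {in(p3,t1), truck_at(t1,portA)}
    → {in(p3,t1), in(p4,t3), truck_at(t1,portA), truck_at(t3,portA)}

== RESULT ==
["in(p3,t1)", "in(p4,t3)", "truck_at(t1,portA)", "truck_at(t3,portA)"]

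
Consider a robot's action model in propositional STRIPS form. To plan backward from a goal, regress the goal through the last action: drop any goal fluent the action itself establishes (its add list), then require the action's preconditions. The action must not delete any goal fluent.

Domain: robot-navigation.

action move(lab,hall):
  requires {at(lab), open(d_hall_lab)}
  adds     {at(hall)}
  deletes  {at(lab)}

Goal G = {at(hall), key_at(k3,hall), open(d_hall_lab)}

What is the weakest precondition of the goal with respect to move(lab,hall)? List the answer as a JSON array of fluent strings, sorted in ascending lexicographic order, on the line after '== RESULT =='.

Compute (G \ add) ∪ pre:
  G ∩ del = {}  (empty — regression defined)
  G \ add = {at(hall), key_at(k3,hall), open(d_hall_lab)} \ {at(hall)} = {key_at(k3,hall), open(d_hall_lab)}
  ∪ pre   = {key_at(k3,hall), open(d_hall_lab)} ∪ {at(lab), open(d_hall_lab)}
          = {at(lab), key_at(k3,hall), open(d_hall_lab)}

== RESULT ==
["at(lab)", "key_at(k3,hall)", "open(d_hall_lab)"]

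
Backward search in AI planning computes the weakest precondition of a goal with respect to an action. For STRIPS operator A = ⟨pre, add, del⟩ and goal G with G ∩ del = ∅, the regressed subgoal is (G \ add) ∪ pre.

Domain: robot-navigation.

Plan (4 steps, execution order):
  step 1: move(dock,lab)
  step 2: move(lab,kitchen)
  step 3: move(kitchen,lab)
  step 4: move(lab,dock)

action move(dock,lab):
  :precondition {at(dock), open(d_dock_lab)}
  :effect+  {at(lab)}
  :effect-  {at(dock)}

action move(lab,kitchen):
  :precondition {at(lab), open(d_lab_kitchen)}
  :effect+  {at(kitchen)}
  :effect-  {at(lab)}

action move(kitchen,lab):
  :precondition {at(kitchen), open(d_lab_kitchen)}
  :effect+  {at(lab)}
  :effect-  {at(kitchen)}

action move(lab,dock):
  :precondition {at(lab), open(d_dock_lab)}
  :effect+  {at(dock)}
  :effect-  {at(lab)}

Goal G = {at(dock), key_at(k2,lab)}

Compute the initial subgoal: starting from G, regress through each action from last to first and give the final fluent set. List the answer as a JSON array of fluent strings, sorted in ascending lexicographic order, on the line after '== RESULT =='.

Work backward from the goal:
  through step 4 (move(lab,dock)): drop {at(dock)}, keep {key_at(k2,lab)}, require {at(lab), open(d_dock_lab)}
    → {at(lab), key_at(k2,lab), open(d_dock_lab)}
  through step 3 (move(kitchen,lab)): drop {at(lab)}, keep {key_at(k2,lab), open(d_dock_lab)}, require {at(kitchen), open(d_lab_kitchen)}
    → {at(kitchen), key_at(k2,lab), open(d_dock_lab), open(d_lab_kitchen)}
  through step 2 (move(lab,kitchen)): drop {at(kitchen)}, keep {key_at(k2,lab), open(d_dock_lab), open(d_lab_kitchen)}, require {at(lab), open(d_lab_kitchen)}
    → {at(lab), key_at(k2,lab), open(d_dock_lab), open(d_lab_kitchen)}
  through step 1 (move(dock,lab)): drop {at(lab)}, keep {key_at(k2,lab), open(d_dock_lab), open(d_lab_kitchen)}, require {at(dock), open(d_dock_lab)}
    → {at(dock), key_at(k2,lab), open(d_dock_lab), open(d_lab_kitchen)}

== RESULT ==
["at(dock)", "key_at(k2,lab)", "open(d_dock_lab)", "open(d_lab_kitchen)"]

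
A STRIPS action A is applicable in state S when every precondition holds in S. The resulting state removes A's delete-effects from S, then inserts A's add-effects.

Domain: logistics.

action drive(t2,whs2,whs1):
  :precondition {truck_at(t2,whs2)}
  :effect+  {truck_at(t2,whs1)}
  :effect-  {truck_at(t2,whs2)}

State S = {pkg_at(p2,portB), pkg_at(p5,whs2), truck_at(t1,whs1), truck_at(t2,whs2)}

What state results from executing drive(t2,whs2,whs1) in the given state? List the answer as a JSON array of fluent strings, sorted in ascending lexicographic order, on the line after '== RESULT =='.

Progress:
  pre ⊆ S: {truck_at(t2,whs2)} ⊆ S  — applicable
  S \ del = {pkg_at(p2,portB), pkg_at(p5,whs2), truck_at(t1,whs1)}
  ∪ add   = {pkg_at(p2,portB), pkg_at(p5,whs2), truck_at(t1,whs1), truck_at(t2,whs1)}

== RESULT ==
["pkg_at(p2,portB)", "pkg_at(p5,whs2)", "truck_at(t1,whs1)", "truck_at(t2,whs1)"]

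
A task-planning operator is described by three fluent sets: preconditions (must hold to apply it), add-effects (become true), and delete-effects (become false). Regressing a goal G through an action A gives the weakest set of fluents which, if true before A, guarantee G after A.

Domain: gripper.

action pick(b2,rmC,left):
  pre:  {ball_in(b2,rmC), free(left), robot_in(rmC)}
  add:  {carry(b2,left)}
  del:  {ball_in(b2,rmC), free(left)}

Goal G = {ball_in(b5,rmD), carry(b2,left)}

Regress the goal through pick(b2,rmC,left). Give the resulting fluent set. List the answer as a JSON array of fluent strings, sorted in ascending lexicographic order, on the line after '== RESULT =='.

Regress:
  G ∩ del = {}  (empty — regression defined)
  G \ add = {ball_in(b5,rmD), carry(b2,left)} \ {carry(b2,left)} = {ball_in(b5,rmD)}
  ∪ pre   = {ball_in(b5,rmD)} ∪ {ball_in(b2,rmC), free(left), robot_in(rmC)}
          = {ball_in(b2,rmC), ball_in(b5,rmD), free(left), robot_in(rmC)}

== RESULT ==
["ball_in(b2,rmC)", "ball_in(b5,rmD)", "free(left)", "robot_in(rmC)"]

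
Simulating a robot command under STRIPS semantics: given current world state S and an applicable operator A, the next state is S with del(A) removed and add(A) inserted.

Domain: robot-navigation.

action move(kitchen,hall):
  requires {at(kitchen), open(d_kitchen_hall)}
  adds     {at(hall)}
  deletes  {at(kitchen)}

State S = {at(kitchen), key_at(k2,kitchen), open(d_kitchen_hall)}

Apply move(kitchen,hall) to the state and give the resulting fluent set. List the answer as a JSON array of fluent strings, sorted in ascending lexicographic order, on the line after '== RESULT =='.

Compute (S \ del) ∪ add:
  pre ⊆ S: {at(kitchen), open(d_kitchen_hall)} ⊆ S  — applicable
  S \ del = {key_at(k2,kitchen), open(d_kitchen_hall)}
  ∪ add   = {at(hall), key_at(k2,kitchen), open(d_kitchen_hall)}

== RESULT ==
["at(hall)", "key_at(k2,kitchen)", "open(d_kitchen_hall)"]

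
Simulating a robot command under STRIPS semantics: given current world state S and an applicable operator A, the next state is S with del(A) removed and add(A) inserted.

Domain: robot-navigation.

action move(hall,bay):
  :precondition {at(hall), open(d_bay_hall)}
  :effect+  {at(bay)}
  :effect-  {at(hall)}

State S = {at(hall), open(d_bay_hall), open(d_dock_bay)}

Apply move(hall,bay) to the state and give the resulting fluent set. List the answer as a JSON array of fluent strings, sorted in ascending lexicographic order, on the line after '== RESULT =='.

Progress:
  pre ⊆ S: {at(hall), open(d_bay_hall)} ⊆ S  — applicable
  S \ del = {open(d_bay_hall), open(d_dock_bay)}
  ∪ add   = {at(bay), open(d_bay_hall), open(d_dock_bay)}

== RESULT ==
["at(bay)", "open(d_bay_hall)", "open(d_dock_bay)"]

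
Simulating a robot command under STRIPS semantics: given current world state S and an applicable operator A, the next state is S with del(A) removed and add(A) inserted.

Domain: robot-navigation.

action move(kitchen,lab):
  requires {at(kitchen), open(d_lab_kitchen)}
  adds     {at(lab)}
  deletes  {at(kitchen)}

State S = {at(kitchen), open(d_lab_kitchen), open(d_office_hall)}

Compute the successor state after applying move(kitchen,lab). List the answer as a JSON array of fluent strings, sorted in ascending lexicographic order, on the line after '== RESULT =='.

Compute (S \ del) ∪ add:
  pre ⊆ S: {at(kitchen), open(d_lab_kitchen)} ⊆ S  — applicable
  S \ del = {open(d_lab_kitchen), open(d_office_hall)}
  ∪ add   = {at(lab), open(d_lab_kitchen), open(d_office_hall)}

== RESULT ==
["at(lab)", "open(d_lab_kitchen)", "open(d_office_hall)"]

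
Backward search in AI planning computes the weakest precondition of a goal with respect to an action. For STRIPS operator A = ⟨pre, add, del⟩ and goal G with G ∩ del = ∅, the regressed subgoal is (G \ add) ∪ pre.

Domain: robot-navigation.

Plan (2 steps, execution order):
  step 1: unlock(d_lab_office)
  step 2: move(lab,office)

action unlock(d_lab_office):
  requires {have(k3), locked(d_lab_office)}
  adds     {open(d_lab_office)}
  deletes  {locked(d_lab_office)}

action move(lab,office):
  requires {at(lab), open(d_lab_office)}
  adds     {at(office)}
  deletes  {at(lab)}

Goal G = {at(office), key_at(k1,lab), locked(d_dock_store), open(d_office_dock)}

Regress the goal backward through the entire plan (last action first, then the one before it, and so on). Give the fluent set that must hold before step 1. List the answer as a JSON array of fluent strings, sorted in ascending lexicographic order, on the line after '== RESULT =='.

Regress step by step:
  through step 2 (move(lab,office)): drop {at(office)}, keep {key_at(k1,lab), locked(d_dock_store), open(d_office_dock)}, require {at(lab), open(d_lab_office)}
    → {at(lab), key_at(k1,lab), locked(d_dock_store), open(d_lab_office), open(d_office_dock)}
  through step 1 (unlock(d_lab_office)): drop {open(d_lab_office)}, keep {at(lab), key_at(k1,lab), locked(d_dock_store), open(d_office_dock)}, require {have(k3), locked(d_lab_office)}
    → {at(lab), have(k3), key_at(k1,lab), locked(d_dock_store), locked(d_lab_office), open(d_office_dock)}

== RESULT ==
["at(lab)", "have(k3)", "key_at(k1,lab)", "locked(d_dock_store)", "locked(d_lab_office)", "open(d_office_dock)"]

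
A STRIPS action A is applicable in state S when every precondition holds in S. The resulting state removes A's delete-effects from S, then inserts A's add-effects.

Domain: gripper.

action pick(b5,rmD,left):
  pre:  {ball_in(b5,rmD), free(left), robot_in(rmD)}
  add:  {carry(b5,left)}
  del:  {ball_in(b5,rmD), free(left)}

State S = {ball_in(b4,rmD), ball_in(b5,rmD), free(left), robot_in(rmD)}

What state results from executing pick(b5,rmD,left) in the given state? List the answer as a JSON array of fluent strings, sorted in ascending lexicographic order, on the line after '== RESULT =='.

Progress:
  pre ⊆ S: {ball_in(b5,rmD), free(left), robot_in(rmD)} ⊆ S  — applicable
  S \ del = {ball_in(b4,rmD), robot_in(rmD)}
  ∪ add   = {ball_in(b4,rmD), carry(b5,left), robot_in(rmD)}

== RESULT ==
["ball_in(b4,rmD)", "carry(b5,left)", "robot_in(rmD)"]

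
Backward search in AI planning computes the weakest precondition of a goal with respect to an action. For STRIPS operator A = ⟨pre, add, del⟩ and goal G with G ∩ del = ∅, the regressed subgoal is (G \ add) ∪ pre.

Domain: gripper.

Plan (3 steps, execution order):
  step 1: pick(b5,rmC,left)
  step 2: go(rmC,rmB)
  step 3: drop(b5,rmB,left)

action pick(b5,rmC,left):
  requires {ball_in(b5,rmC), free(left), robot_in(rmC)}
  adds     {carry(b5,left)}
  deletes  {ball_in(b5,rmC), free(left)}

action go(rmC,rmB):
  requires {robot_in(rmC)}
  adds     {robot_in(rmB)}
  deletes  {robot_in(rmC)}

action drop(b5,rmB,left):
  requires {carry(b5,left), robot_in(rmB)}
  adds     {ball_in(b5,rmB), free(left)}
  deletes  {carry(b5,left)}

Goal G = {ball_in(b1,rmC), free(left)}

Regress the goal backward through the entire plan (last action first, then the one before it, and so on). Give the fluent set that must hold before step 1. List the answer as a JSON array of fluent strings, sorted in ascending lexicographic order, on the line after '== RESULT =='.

Work backward from the goal:
  through step 3 (drop(b5,rmB,left)): drop {free(left)}, keep {ball_in(b1,rmC)}, require {carry(b5,left), robot_in(rmB)}
    → {ball_in(b1,rmC), carry(b5,left), robot_in(rmB)}
  through step 2 (go(rmC,rmB)): drop {robot_in(rmB)}, keep {ball_in(b1,rmC), carry(b5,left)}, require {robot_in(rmC)}
    → {ball_in(b1,rmC), carry(b5,left), robot_in(rmC)}
  through step 1 (pick(b5,rmC,left)): drop {carry(b5,left)}, keep {ball_in(b1,rmC), robot_in(rmC)}, require {ball_in(b5,rmC), free(left), robot_in(rmC)}
    → {ball_in(b1,rmC), ball_in(b5,rmC), free(left), robot_in(rmC)}

== RESULT ==
["ball_in(b1,rmC)", "ball_in(b5,rmC)", "free(left)", "robot_in(rmC)"]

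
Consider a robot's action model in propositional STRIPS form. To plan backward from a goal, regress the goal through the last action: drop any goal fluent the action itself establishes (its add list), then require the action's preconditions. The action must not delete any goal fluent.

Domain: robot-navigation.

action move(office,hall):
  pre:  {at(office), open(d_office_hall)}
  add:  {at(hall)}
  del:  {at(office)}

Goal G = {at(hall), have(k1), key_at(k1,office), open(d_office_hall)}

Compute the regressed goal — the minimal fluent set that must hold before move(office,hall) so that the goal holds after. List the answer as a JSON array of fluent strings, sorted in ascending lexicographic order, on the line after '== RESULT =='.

Compute (G \ add) ∪ pre:
  G ∩ del = {}  (empty — regression defined)
  G \ add = {at(hall), have(k1), key_at(k1,office), open(d_office_hall)} \ {at(hall)} = {have(k1), key_at(k1,office), open(d_office_hall)}
  ∪ pre   = {have(k1), key_at(k1,office), open(d_office_hall)} ∪ {at(office), open(d_office_hall)}
          = {at(office), have(k1), key_at(k1,office), open(d_office_hall)}

== RESULT ==
["at(office)", "have(k1)", "key_at(k1,office)", "open(d_office_hall)"]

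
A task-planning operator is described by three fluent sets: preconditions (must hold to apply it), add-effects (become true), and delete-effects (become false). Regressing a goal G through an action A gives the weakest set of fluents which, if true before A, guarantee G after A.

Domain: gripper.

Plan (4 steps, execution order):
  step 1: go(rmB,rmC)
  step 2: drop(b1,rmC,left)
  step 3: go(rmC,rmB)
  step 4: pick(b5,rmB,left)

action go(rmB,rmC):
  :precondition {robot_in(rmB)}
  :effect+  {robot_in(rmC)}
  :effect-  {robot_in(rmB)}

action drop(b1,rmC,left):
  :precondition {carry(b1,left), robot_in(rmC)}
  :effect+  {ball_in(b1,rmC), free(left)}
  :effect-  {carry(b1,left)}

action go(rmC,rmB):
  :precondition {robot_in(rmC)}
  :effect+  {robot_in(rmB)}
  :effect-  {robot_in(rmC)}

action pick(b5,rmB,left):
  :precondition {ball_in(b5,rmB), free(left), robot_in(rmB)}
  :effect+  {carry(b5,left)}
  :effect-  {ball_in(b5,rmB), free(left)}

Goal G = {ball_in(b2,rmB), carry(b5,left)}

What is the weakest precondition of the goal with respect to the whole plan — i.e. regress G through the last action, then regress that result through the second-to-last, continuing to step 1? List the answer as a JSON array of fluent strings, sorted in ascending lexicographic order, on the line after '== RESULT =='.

Work backward from the goal:
  through step 4 (pick(b5,rmB,left)): drop {carry(b5,left)}, keep {ball_in(b2,rmB)}, require {ball_in(b5,rmB), free(left), robot_in(rmB)}
    → {ball_in(b2,rmB), ball_in(b5,rmB), free(left), robot_in(rmB)}
  through step 3 (go(rmC,rmB)): drop {robot_in(rmB)}, keep {ball_in(b2,rmB), ball_in(b5,rmB), free(left)}, require {robot_in(rmC)}
    → {ball_in(b2,rmB), ball_in(b5,rmB), free(left), robot_in(rmC)}
  through step 2 (drop(b1,rmC,left)): drop {free(left)}, keep {ball_in(b2,rmB), ball_in(b5,rmB), robot_in(rmC)}, require {carry(b1,left), robot_in(rmC)}
    → {ball_in(b2,rmB), ball_in(b5,rmB), carry(b1,left), robot_in(rmC)}
  through step 1 (go(rmB,rmC)): drop {robot_in(rmC)}, keep {ball_in(b2,rmB), ball_in(b5,rmB), carry(b1,left)}, require {robot_in(rmB)}
    → {ball_in(b2,rmB), ball_in(b5,rmB), carry(b1,left), robot_in(rmB)}

== RESULT ==
["ball_in(b2,rmB)", "ball_in(b5,rmB)", "carry(b1,left)", "robot_in(rmB)"]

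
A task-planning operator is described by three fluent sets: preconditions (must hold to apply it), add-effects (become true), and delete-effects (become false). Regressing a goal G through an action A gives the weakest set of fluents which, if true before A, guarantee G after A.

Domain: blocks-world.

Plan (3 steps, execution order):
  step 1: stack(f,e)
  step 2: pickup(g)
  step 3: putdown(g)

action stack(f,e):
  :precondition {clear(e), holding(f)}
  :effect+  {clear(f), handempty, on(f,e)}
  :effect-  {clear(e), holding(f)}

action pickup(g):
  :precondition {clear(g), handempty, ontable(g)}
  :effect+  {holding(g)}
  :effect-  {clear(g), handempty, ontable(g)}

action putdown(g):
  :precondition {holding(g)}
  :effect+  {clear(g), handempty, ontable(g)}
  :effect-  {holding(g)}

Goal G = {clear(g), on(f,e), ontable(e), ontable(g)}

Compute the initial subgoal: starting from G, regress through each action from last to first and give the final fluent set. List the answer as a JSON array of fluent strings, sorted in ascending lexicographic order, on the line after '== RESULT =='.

Work backward from the goal:
  through step 3 (putdown(g)): drop {clear(g), ontable(g)}, keep {on(f,e), ontable(e)}, require {holding(g)}
    → {holding(g), on(f,e), ontable(e)}
  through step 2 (pickup(g)): drop {holding(g)}, keep {on(f,e), ontable(e)}, require {clear(g), handempty, ontable(g)}
    → {clear(g), handempty, on(f,e), ontable(e), ontable(g)}
  through step 1 (stack(f,e)): drop {handempty, on(f,e)}, keep {clear(g), ontable(e), ontable(g)}, require {clear(e), holding(f)}
    → {clear(e), clear(g), holding(f), ontable(e), ontable(g)}

== RESULT ==
["clear(e)", "clear(g)", "holding(f)", "ontable(e)", "ontable(g)"]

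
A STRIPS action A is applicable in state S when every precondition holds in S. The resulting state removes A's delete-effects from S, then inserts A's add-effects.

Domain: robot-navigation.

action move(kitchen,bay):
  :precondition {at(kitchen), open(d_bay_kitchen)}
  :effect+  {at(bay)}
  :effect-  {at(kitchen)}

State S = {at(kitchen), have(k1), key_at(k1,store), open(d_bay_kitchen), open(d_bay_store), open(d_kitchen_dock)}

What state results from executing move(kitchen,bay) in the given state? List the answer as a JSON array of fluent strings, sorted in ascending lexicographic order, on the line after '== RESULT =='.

Progress:
  pre ⊆ S: {at(kitchen), open(d_bay_kitchen)} ⊆ S  — applicable
  S \ del = {have(k1), key_at(k1,store), open(d_bay_kitchen), open(d_bay_store), open(d_kitchen_dock)}
  ∪ add   = {at(bay), have(k1), key_at(k1,store), open(d_bay_kitchen), open(d_bay_store), open(d_kitchen_dock)}

== RESULT ==
["at(bay)", "have(k1)", "key_at(k1,store)", "open(d_bay_kitchen)", "open(d_bay_store)", "open(d_kitchen_dock)"]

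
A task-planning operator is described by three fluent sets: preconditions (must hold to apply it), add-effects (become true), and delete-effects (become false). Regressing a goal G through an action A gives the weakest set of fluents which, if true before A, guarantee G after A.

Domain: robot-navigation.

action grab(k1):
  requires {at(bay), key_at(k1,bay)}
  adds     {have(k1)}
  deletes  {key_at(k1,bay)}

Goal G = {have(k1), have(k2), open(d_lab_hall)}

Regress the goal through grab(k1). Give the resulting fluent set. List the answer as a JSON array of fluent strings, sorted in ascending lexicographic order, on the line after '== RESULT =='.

Regress:
  G ∩ del = {}  (empty — regression defined)
  G \ add = {have(k1), have(k2), open(d_lab_hall)} \ {have(k1)} = {have(k2), open(d_lab_hall)}
  ∪ pre   = {have(k2), open(d_lab_hall)} ∪ {at(bay), key_at(k1,bay)}
          = {at(bay), have(k2), key_at(k1,bay), open(d_lab_hall)}

== RESULT ==
["at(bay)", "have(k2)", "key_at(k1,bay)", "open(d_lab_hall)"]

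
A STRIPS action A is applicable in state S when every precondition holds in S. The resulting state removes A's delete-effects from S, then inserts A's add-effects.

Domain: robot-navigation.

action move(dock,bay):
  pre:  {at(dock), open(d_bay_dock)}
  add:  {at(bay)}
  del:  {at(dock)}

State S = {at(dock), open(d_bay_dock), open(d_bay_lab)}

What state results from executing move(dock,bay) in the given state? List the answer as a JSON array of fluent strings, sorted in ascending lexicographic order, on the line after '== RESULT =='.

Progress:
  pre ⊆ S: {at(dock), open(d_bay_dock)} ⊆ S  — applicable
  S \ del = {open(d_bay_dock), open(d_bay_lab)}
  ∪ add   = {at(bay), open(d_bay_dock), open(d_bay_lab)}

== RESULT ==
["at(bay)", "open(d_bay_dock)", "open(d_bay_lab)"]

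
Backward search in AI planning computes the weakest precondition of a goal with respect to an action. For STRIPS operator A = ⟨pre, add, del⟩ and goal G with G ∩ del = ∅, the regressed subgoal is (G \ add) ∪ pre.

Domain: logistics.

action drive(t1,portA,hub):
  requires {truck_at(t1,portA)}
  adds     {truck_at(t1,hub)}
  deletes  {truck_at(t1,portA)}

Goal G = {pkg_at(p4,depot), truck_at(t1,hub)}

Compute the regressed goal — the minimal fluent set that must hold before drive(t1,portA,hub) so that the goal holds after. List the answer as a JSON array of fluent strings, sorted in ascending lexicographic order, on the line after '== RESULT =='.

Compute (G \ add) ∪ pre:
  G ∩ del = {}  (empty — regression defined)
  G \ add = {pkg_at(p4,depot), truck_at(t1,hub)} \ {truck_at(t1,hub)} = {pkg_at(p4,depot)}
  ∪ pre   = {pkg_at(p4,depot)} ∪ {truck_at(t1,portA)}
          = {pkg_at(p4,depot), truck_at(t1,portA)}

== RESULT ==
["pkg_at(p4,depot)", "truck_at(t1,portA)"]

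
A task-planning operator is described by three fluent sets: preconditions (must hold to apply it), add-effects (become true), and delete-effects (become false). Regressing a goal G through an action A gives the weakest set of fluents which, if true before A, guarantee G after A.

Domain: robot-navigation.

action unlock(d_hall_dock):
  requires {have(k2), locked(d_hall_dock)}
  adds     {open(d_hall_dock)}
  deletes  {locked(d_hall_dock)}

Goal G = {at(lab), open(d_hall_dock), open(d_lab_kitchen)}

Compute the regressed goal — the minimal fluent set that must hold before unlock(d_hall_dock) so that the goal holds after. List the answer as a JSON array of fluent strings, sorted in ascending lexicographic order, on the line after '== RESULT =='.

Regress:
  G ∩ del = {}  (empty — regression defined)
  G \ add = {at(lab), open(d_hall_dock), open(d_lab_kitchen)} \ {open(d_hall_dock)} = {at(lab), open(d_lab_kitchen)}
  ∪ pre   = {at(lab), open(d_lab_kitchen)} ∪ {have(k2), locked(d_hall_dock)}
          = {at(lab), have(k2), locked(d_hall_dock), open(d_lab_kitchen)}

== RESULT ==
["at(lab)", "have(k2)", "locked(d_hall_dock)", "open(d_lab_kitchen)"]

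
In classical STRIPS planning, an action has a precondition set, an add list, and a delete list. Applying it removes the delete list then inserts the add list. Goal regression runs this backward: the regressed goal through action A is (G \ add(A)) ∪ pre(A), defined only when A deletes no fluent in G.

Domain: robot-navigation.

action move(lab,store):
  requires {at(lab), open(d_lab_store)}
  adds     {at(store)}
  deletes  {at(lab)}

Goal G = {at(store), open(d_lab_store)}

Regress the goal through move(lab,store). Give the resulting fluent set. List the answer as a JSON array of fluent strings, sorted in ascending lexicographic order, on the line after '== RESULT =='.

Regress:
  G ∩ del = {}  (empty — regression defined)
  G \ add = {at(store), open(d_lab_store)} \ {at(store)} = {open(d_lab_store)}
  ∪ pre   = {open(d_lab_store)} ∪ {at(lab), open(d_lab_store)}
          = {at(lab), open(d_lab_store)}

== RESULT ==
["at(lab)", "open(d_lab_store)"]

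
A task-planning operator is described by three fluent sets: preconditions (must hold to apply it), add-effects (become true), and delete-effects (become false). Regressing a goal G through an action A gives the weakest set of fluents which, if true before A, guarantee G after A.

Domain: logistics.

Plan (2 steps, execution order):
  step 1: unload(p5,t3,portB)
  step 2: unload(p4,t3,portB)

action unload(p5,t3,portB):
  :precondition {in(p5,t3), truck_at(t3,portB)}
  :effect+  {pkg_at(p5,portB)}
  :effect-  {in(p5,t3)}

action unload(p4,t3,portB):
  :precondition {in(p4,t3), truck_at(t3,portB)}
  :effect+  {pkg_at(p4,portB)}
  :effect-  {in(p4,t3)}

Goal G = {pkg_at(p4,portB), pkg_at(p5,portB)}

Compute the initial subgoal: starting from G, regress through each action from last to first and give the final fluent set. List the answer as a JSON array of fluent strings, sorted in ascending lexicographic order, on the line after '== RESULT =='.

Work backward from the goal:
  through step 2 (unload(p4,t3,portB)): drop {pkg_at(p4,portB)}, keep {pkg_at(p5,portB)}, require {in(p4,t3), truck_at(t3,portB)}
    → {in(p4,t3), pkg_at(p5,portB), truck_at(t3,portB)}
  through step 1 (unload(p5,t3,portB)): drop {pkg_at(p5,portB)}, keep {in(p4,t3), truck_at(t3,portB)}, require {in(p5,t3), truck_at(t3,portB)}
    → {in(p4,t3), in(p5,t3), truck_at(t3,portB)}

== RESULT ==
["in(p4,t3)", "in(p5,t3)", "truck_at(t3,portB)"]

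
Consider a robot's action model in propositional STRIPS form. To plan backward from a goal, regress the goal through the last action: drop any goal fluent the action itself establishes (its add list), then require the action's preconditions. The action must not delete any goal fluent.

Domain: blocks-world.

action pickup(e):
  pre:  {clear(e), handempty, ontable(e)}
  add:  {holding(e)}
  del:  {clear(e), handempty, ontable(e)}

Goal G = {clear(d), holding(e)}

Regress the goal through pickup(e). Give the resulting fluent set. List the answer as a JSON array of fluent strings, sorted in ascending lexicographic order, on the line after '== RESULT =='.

Compute (G \ add) ∪ pre:
  G ∩ del = {}  (empty — regression defined)
  G \ add = {clear(d), holding(e)} \ {holding(e)} = {clear(d)}
  ∪ pre   = {clear(d)} ∪ {clear(e), handempty, ontable(e)}
          = {clear(d), clear(e), handempty, ontable(e)}

== RESULT ==
["clear(d)", "clear(e)", "handempty", "ontable(e)"]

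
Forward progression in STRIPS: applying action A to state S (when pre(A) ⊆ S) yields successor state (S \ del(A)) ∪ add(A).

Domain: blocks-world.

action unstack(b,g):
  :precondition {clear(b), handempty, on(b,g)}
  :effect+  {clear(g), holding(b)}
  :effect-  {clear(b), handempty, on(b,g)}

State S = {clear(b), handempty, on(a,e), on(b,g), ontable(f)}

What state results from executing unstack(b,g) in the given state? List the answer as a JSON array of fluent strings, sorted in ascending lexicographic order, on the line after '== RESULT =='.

Compute (S \ del) ∪ add:
  pre ⊆ S: {clear(b), handempty, on(b,g)} ⊆ S  — applicable
  S \ del = {on(a,e), ontable(f)}
  ∪ add   = {clear(g), holding(b), on(a,e), ontable(f)}

== RESULT ==
["clear(g)", "holding(b)", "on(a,e)", "ontable(f)"]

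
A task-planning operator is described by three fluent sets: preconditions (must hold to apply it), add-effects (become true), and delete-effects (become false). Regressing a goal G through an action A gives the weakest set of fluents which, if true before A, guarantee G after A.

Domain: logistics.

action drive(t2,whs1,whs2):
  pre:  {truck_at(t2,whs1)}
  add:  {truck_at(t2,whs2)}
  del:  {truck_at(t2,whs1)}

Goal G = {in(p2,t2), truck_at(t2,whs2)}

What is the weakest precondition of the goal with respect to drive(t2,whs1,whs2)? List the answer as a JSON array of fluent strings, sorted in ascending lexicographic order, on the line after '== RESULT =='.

Compute (G \ add) ∪ pre:
  G ∩ del = {}  (empty — regression defined)
  G \ add = {in(p2,t2), truck_at(t2,whs2)} \ {truck_at(t2,whs2)} = {in(p2,t2)}
  ∪ pre   = {in(p2,t2)} ∪ {truck_at(t2,whs1)}
          = {in(p2,t2), truck_at(t2,whs1)}

== RESULT ==
["in(p2,t2)", "truck_at(t2,whs1)"]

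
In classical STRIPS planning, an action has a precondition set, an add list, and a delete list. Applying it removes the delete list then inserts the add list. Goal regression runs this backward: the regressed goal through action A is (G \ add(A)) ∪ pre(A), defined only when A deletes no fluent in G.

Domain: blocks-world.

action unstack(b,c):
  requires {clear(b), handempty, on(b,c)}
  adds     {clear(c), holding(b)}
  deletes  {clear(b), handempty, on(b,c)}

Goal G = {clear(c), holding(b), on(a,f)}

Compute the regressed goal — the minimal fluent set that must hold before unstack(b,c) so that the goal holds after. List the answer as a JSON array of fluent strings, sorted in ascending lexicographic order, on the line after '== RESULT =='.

Compute (G \ add) ∪ pre:
  G ∩ del = {}  (empty — regression defined)
  G \ add = {clear(c), holding(b), on(a,f)} \ {clear(c), holding(b)} = {on(a,f)}
  ∪ pre   = {on(a,f)} ∪ {clear(b), handempty, on(b,c)}
          = {clear(b), handempty, on(a,f), on(b,c)}

== RESULT ==
["clear(b)", "handempty", "on(a,f)", "on(b,c)"]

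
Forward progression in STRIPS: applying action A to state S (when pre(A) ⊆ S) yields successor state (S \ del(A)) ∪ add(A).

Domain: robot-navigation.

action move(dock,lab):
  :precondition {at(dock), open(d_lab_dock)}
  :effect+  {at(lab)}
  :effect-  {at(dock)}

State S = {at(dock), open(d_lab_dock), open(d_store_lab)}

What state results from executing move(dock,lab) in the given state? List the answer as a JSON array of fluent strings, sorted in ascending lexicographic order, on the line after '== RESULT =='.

Compute (S \ del) ∪ add:
  pre ⊆ S: {at(dock), open(d_lab_dock)} ⊆ S  — applicable
  S \ del = {open(d_lab_dock), open(d_store_lab)}
  ∪ add   = {at(lab), open(d_lab_dock), open(d_store_lab)}

== RESULT ==
["at(lab)", "open(d_lab_dock)", "open(d_store_lab)"]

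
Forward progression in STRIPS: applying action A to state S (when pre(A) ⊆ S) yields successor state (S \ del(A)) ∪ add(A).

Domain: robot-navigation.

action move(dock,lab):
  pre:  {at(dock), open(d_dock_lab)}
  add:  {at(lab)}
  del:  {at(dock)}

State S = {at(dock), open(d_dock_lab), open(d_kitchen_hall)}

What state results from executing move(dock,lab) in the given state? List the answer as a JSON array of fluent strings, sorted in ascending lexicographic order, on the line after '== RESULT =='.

Compute (S \ del) ∪ add:
  pre ⊆ S: {at(dock), open(d_dock_lab)} ⊆ S  — applicable
  S \ del = {open(d_dock_lab), open(d_kitchen_hall)}
  ∪ add   = {at(lab), open(d_dock_lab), open(d_kitchen_hall)}

== RESULT ==
["at(lab)", "open(d_dock_lab)", "open(d_kitchen_hall)"]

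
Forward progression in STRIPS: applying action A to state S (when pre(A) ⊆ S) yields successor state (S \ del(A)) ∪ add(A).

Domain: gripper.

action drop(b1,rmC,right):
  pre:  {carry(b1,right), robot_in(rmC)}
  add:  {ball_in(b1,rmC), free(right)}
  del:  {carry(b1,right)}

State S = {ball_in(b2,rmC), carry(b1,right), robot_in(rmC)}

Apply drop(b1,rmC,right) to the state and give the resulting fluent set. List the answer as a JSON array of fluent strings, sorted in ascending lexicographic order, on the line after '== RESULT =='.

Progress:
  pre ⊆ S: {carry(b1,right), robot_in(rmC)} ⊆ S  — applicable
  S \ del = {ball_in(b2,rmC), robot_in(rmC)}
  ∪ add   = {ball_in(b1,rmC), ball_in(b2,rmC), free(right), robot_in(rmC)}

== RESULT ==
["ball_in(b1,rmC)", "ball_in(b2,rmC)", "free(right)", "robot_in(rmC)"]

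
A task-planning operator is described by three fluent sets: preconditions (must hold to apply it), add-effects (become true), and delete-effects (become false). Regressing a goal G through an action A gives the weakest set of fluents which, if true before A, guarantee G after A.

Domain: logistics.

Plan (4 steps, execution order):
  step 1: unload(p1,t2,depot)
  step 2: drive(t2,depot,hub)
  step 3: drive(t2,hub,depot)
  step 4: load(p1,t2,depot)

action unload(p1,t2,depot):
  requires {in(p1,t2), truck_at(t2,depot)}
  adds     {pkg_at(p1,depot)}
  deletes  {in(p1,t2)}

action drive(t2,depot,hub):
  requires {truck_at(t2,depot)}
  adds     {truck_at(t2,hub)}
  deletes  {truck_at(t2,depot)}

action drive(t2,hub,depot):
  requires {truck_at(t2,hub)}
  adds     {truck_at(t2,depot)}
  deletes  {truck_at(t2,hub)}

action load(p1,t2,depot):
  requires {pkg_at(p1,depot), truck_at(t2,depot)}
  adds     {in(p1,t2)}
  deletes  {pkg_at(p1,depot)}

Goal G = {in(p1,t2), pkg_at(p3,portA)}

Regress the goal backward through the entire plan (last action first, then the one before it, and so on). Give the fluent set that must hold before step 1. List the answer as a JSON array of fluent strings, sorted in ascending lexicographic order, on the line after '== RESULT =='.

Work backward from the goal:
  through step 4 (load(p1,t2,depot)): drop {in(p1,t2)}, keep {pkg_at(p3,portA)}, require {pkg_at(p1,depot), truck_at(t2,depot)}
    → {pkg_at(p1,depot), pkg_at(p3,portA), truck_at(t2,depot)}
  through step 3 (drive(t2,hub,depot)): drop {truck_at(t2,depot)}, keep {pkg_at(p1,depot), pkg_at(p3,portA)}, require {truck_at(t2,hub)}
    → {pkg_at(p1,depot), pkg_at(p3,portA), truck_at(t2,hub)}
  through step 2 (drive(t2,depot,hub)): drop {truck_at(t2,hub)}, keep {pkg_at(p1,depot), pkg_at(p3,portA)}, require {truck_at(t2,depot)}
    → {pkg_at(p1,depot), pkg_at(p3,portA), truck_at(t2,depot)}
  through step 1 (unload(p1,t2,depot)): drop {pkg_at(p1,depot)}, keep {pkg_at(p3,portA), truck_at(t2,depot)}, require {in(p1,t2), truck_at(t2,depot)}
    → {in(p1,t2), pkg_at(p3,portA), truck_at(t2,depot)}

== RESULT ==
["in(p1,t2)", "pkg_at(p3,portA)", "truck_at(t2,depot)"]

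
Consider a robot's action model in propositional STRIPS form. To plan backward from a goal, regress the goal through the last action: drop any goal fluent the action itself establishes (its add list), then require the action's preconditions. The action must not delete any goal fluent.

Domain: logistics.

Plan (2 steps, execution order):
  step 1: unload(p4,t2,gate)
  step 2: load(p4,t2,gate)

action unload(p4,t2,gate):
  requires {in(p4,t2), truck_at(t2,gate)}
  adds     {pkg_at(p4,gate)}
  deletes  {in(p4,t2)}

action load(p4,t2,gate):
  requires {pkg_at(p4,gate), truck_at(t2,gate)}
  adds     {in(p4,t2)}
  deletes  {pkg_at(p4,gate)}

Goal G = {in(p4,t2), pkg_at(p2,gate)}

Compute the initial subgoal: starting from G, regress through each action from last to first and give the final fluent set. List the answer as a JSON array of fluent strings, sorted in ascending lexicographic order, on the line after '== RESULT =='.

Work backward from the goal:
  through step 2 (load(p4,t2,gate)): drop {in(p4,t2)}, keep {pkg_at(p2,gate)}, require {pkg_at(p4,gate), truck_at(t2,gate)}
    → {pkg_at(p2,gate), pkg_at(p4,gate), truck_at(t2,gate)}
  through step 1 (unload(p4,t2,gate)): drop {pkg_at(p4,gate)}, keep {pkg_at(p2,gate), truck_at(t2,gate)}, require {in(p4,t2), truck_at(t2,gate)}
    → {in(p4,t2), pkg_at(p2,gate), truck_at(t2,gate)}

== RESULT ==
["in(p4,t2)", "pkg_at(p2,gate)", "truck_at(t2,gate)"]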